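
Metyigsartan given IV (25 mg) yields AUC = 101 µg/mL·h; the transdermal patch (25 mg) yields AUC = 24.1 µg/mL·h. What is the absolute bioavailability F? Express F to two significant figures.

F = (AUC_ev / D_ev) / (AUC_iv / D_iv)
  = (24.1/25) / (101/25)
  = 0.964 / 4.04 = 0.2386

F = 0.24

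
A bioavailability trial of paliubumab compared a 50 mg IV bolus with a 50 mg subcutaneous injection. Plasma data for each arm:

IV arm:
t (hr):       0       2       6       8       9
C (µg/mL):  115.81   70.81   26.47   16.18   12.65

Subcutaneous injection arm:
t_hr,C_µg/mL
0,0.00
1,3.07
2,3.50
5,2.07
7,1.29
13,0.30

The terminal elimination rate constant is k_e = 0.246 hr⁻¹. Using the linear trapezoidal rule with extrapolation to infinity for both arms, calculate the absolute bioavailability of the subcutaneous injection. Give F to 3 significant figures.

F = 0.0460

Trapezoidal AUC_0→9 (IV):
  [0→2]: (115.81+70.81)/2 × 2 = 186.62
  [2→6]: (70.81+26.47)/2 × 4 = 194.56
  [6→8]: (26.47+16.18)/2 × 2 = 42.65
  [8→9]: (16.18+12.65)/2 × 1 = 14.415
  Sum = 438.245 µg/mL·hr
IV tail: 12.65/0.246 = 51.423; AUC_iv,0→∞ = 438.245 + 51.423 = 489.668 µg/mL·hr
Trapezoidal AUC_0→13 (subcutaneous injection):
  [0→1]: (0.00+3.07)/2 × 1 = 1.535
  [1→2]: (3.07+3.50)/2 × 1 = 3.285
  [2→5]: (3.50+2.07)/2 × 3 = 8.355
  [5→7]: (2.07+1.29)/2 × 2 = 3.36
  [7→13]: (1.29+0.30)/2 × 6 = 4.77
  Sum = 21.305 µg/mL·hr
subcutaneous injection tail: 0.30/0.246 = 1.220; AUC_ev,0→∞ = 21.305 + 1.220 = 22.525 µg/mL·hr
F = (AUC_ev/D_ev)/(AUC_iv/D_iv) = (22.525/50)/(489.668/50) = 0.4505/9.79336 = 0.0460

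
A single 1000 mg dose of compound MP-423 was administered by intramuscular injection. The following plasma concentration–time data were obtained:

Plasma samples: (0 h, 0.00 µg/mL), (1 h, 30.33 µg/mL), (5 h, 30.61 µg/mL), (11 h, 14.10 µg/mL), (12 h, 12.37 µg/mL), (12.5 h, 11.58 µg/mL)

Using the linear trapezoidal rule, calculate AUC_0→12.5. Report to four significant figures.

AUC = 290.4 µg/mL·h

Trapezoidal AUC_0→12.5:
  [0→1]: (0.00+30.33)/2 × 1 = 15.165
  [1→5]: (30.33+30.61)/2 × 4 = 121.88
  [5→11]: (30.61+14.10)/2 × 6 = 134.13
  [11→12]: (14.10+12.37)/2 × 1 = 13.235
  [12→12.5]: (12.37+11.58)/2 × 0.5 = 5.9875
  Sum = 290.3975 µg/mL·h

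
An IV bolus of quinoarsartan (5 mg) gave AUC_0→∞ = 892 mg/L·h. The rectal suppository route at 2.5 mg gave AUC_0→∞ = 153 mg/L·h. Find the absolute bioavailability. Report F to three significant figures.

F = 0.343

F = (AUC_ev / D_ev) / (AUC_iv / D_iv)
  = (153/2.5) / (892/5)
  = 61.2 / 178.4 = 0.3430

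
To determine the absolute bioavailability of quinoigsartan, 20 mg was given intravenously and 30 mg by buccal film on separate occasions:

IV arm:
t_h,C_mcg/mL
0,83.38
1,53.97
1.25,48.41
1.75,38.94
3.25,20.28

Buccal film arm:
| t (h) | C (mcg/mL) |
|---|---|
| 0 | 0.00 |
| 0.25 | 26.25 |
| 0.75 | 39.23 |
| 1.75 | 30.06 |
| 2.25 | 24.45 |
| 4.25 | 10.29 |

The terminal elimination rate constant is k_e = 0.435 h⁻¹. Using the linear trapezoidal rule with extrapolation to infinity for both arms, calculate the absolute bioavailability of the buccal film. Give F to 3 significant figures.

F = 0.433

Trapezoidal AUC_0→3.25 (IV):
  [0→1]: (83.38+53.97)/2 × 1 = 68.675
  [1→1.25]: (53.97+48.41)/2 × 0.25 = 12.7975
  [1.25→1.75]: (48.41+38.94)/2 × 0.5 = 21.8375
  [1.75→3.25]: (38.94+20.28)/2 × 1.5 = 44.415
  Sum = 147.725 mcg/mL·h
IV tail: 20.28/0.435 = 46.621; AUC_iv,0→∞ = 147.725 + 46.621 = 194.346 mcg/mL·h
Trapezoidal AUC_0→4.25 (buccal film):
  [0→0.25]: (0.00+26.25)/2 × 0.25 = 3.28125
  [0.25→0.75]: (26.25+39.23)/2 × 0.5 = 16.37
  [0.75→1.75]: (39.23+30.06)/2 × 1 = 34.645
  [1.75→2.25]: (30.06+24.45)/2 × 0.5 = 13.6275
  [2.25→4.25]: (24.45+10.29)/2 × 2 = 34.74
  Sum = 102.66375 mcg/mL·h
buccal film tail: 10.29/0.435 = 23.655; AUC_ev,0→∞ = 102.66375 + 23.655 = 126.31875 mcg/mL·h
F = (AUC_ev/D_ev)/(AUC_iv/D_iv) = (126.31875/30)/(194.346/20) = 4.210625/9.7173 = 0.4333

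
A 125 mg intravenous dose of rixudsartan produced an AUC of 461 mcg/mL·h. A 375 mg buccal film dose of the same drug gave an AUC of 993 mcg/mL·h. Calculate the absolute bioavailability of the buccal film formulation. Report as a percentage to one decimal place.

F = 71.8%

F = (AUC_ev / D_ev) / (AUC_iv / D_iv)
  = (993/375) / (461/125)
  = 2.648 / 3.688 = 0.7180
  = 71.80%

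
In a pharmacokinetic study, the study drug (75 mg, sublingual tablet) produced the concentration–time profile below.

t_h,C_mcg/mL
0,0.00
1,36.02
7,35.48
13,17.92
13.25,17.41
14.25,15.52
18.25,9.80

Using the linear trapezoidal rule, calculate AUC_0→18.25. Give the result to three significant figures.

Trapezoidal AUC_0→18.25:
  [0→1]: (0.00+36.02)/2 × 1 = 18.01
  [1→7]: (36.02+35.48)/2 × 6 = 214.5
  [7→13]: (35.48+17.92)/2 × 6 = 160.2
  [13→13.25]: (17.92+17.41)/2 × 0.25 = 4.41625
  [13.25→14.25]: (17.41+15.52)/2 × 1 = 16.465
  [14.25→18.25]: (15.52+9.80)/2 × 4 = 50.64
  Sum = 464.23125 mcg/mL·h

AUC = 464 mcg/mL·h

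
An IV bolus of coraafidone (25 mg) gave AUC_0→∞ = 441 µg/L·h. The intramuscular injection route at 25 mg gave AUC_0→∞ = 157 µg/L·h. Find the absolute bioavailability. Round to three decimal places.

F = (AUC_ev / D_ev) / (AUC_iv / D_iv)
  = (157/25) / (441/25)
  = 6.28 / 17.64 = 0.3560

F = 0.356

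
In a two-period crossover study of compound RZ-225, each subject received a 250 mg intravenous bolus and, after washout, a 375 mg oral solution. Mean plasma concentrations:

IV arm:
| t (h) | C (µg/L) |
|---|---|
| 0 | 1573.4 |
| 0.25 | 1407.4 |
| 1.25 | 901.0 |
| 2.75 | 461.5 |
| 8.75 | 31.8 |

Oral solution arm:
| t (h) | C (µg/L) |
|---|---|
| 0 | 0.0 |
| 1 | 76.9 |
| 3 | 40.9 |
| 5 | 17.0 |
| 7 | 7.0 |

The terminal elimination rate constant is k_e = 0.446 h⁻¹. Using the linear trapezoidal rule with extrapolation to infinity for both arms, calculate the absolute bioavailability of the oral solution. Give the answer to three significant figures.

Trapezoidal AUC_0→8.75 (IV):
  [0→0.25]: (1573.4+1407.4)/2 × 0.25 = 372.6
  [0.25→1.25]: (1407.4+901.0)/2 × 1 = 1154.2
  [1.25→2.75]: (901.0+461.5)/2 × 1.5 = 1021.875
  [2.75→8.75]: (461.5+31.8)/2 × 6 = 1479.9
  Sum = 4028.575 µg/L·h
IV tail: 31.8/0.446 = 71.300; AUC_iv,0→∞ = 4028.575 + 71.300 = 4099.875 µg/L·h
Trapezoidal AUC_0→7 (oral solution):
  [0→1]: (0.0+76.9)/2 × 1 = 38.45
  [1→3]: (76.9+40.9)/2 × 2 = 117.8
  [3→5]: (40.9+17.0)/2 × 2 = 57.9
  [5→7]: (17.0+7.0)/2 × 2 = 24.0
  Sum = 238.15 µg/L·h
oral solution tail: 7.0/0.446 = 15.695; AUC_ev,0→∞ = 238.15 + 15.695 = 253.845 µg/L·h
F = (AUC_ev/D_ev)/(AUC_iv/D_iv) = (253.845/375)/(4099.875/250) = 0.67692/16.3995 = 0.0413

F = 0.0413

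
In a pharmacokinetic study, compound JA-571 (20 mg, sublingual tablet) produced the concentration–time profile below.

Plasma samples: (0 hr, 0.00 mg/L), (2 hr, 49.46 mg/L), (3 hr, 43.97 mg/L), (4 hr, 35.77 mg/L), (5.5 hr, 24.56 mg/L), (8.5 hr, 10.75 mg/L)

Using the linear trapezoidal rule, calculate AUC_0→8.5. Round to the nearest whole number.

Trapezoidal AUC_0→8.5:
  [0→2]: (0.00+49.46)/2 × 2 = 49.46
  [2→3]: (49.46+43.97)/2 × 1 = 46.715
  [3→4]: (43.97+35.77)/2 × 1 = 39.87
  [4→5.5]: (35.77+24.56)/2 × 1.5 = 45.2475
  [5.5→8.5]: (24.56+10.75)/2 × 3 = 52.965
  Sum = 234.2575 mg/L·hr

AUC = 234 mg/L·hr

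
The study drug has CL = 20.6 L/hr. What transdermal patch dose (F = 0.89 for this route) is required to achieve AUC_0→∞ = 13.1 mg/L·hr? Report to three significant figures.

Dose = 303 mg

Dose = CL × AUC_0→∞ / F
     = 20.6 × 13.1 / 0.89 = 303.213 mg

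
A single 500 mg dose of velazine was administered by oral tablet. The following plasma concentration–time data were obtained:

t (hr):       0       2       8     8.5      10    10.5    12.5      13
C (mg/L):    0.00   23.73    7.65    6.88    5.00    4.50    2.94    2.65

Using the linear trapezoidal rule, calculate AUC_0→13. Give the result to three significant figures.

Trapezoidal AUC_0→13:
  [0→2]: (0.00+23.73)/2 × 2 = 23.73
  [2→8]: (23.73+7.65)/2 × 6 = 94.14
  [8→8.5]: (7.65+6.88)/2 × 0.5 = 3.6325
  [8.5→10]: (6.88+5.00)/2 × 1.5 = 8.91
  [10→10.5]: (5.00+4.50)/2 × 0.5 = 2.375
  [10.5→12.5]: (4.50+2.94)/2 × 2 = 7.44
  [12.5→13]: (2.94+2.65)/2 × 0.5 = 1.3975
  Sum = 141.625 mg/L·hr

AUC = 142 mg/L·hr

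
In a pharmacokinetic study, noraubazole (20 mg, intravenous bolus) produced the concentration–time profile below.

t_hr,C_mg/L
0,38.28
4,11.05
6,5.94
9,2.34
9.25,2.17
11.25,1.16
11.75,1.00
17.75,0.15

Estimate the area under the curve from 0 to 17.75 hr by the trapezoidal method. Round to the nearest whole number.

Trapezoidal AUC_0→17.75:
  [0→4]: (38.28+11.05)/2 × 4 = 98.66
  [4→6]: (11.05+5.94)/2 × 2 = 16.99
  [6→9]: (5.94+2.34)/2 × 3 = 12.42
  [9→9.25]: (2.34+2.17)/2 × 0.25 = 0.56375
  [9.25→11.25]: (2.17+1.16)/2 × 2 = 3.33
  [11.25→11.75]: (1.16+1.00)/2 × 0.5 = 0.54
  [11.75→17.75]: (1.00+0.15)/2 × 6 = 3.45
  Sum = 135.95375 mg/L·hr

AUC = 136 mg/L·hr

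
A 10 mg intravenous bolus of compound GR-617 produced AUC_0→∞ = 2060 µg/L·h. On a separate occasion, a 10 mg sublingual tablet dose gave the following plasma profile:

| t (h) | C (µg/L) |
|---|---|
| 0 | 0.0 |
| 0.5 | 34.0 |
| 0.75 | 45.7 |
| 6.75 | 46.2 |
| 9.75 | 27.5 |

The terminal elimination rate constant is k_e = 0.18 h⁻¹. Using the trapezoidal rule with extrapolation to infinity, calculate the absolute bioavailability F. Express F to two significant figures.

F = 0.27

Trapezoidal AUC_0→9.75 (sublingual tablet):
  [0→0.5]: (0.0+34.0)/2 × 0.5 = 8.5
  [0.5→0.75]: (34.0+45.7)/2 × 0.25 = 9.9625
  [0.75→6.75]: (45.7+46.2)/2 × 6 = 275.7
  [6.75→9.75]: (46.2+27.5)/2 × 3 = 110.55
  Sum = 404.7125 µg/L·h
Tail: C_last/k_e = 27.5/0.18 = 152.778
AUC_0→∞ (sublingual tablet) = 404.7125 + 152.778 = 557.4905 µg/L·h
F = (AUC_ev/D_ev)/(AUC_iv/D_iv) = (557.4905/10)/(2060/10) = 55.74905/206 = 0.2706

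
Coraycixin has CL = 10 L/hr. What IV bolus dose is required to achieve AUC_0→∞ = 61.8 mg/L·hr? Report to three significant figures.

Dose = 618 mg

Dose_iv = CL × AUC_0→∞
     = 10 × 61.8 = 618 mg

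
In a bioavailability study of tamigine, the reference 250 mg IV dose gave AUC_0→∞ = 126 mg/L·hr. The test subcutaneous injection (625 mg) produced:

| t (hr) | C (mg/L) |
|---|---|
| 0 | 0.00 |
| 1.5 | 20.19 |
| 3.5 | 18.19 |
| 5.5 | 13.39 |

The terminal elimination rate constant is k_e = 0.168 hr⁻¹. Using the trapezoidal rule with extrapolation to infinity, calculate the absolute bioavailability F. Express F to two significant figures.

Trapezoidal AUC_0→5.5 (subcutaneous injection):
  [0→1.5]: (0.00+20.19)/2 × 1.5 = 15.1425
  [1.5→3.5]: (20.19+18.19)/2 × 2 = 38.38
  [3.5→5.5]: (18.19+13.39)/2 × 2 = 31.58
  Sum = 85.1025 mg/L·hr
Tail: C_last/k_e = 13.39/0.168 = 79.702
AUC_0→∞ (subcutaneous injection) = 85.1025 + 79.702 = 164.8045 mg/L·hr
F = (AUC_ev/D_ev)/(AUC_iv/D_iv) = (164.8045/625)/(126/250) = 0.2636872/0.504 = 0.5232

F = 0.52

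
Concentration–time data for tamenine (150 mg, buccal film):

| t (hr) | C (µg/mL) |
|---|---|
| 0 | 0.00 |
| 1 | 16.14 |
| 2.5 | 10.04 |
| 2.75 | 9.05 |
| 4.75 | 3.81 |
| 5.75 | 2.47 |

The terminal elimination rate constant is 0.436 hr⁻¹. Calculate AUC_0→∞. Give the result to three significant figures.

Trapezoidal AUC_0→5.75:
  [0→1]: (0.00+16.14)/2 × 1 = 8.07
  [1→2.5]: (16.14+10.04)/2 × 1.5 = 19.635
  [2.5→2.75]: (10.04+9.05)/2 × 0.25 = 2.38625
  [2.75→4.75]: (9.05+3.81)/2 × 2 = 12.86
  [4.75→5.75]: (3.81+2.47)/2 × 1 = 3.14
  Sum = 46.09125 µg/mL·hr
Extrapolated tail: C_last / k_e = 2.47 / 0.436 = 5.665
AUC_0→∞ = 46.09125 + 5.665 = 51.75625 µg/mL·hr

AUC = 51.8 µg/mL·hr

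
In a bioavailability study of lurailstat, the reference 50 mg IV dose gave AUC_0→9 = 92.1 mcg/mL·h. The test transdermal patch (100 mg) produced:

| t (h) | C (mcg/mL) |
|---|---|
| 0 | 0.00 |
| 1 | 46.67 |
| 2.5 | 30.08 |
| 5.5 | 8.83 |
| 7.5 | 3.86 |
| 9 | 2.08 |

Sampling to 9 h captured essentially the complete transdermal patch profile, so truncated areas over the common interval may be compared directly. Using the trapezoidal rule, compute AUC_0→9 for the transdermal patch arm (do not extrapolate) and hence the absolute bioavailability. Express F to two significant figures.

F = 0.85

Trapezoidal AUC_0→9 (transdermal patch):
  [0→1]: (0.00+46.67)/2 × 1 = 23.335
  [1→2.5]: (46.67+30.08)/2 × 1.5 = 57.5625
  [2.5→5.5]: (30.08+8.83)/2 × 3 = 58.365
  [5.5→7.5]: (8.83+3.86)/2 × 2 = 12.69
  [7.5→9]: (3.86+2.08)/2 × 1.5 = 4.455
  Sum = 156.4075 mcg/mL·h
F = (AUC_ev/D_ev)/(AUC_iv/D_iv) = (156.4075/100)/(92.1/50) = 1.564075/1.842 = 0.8491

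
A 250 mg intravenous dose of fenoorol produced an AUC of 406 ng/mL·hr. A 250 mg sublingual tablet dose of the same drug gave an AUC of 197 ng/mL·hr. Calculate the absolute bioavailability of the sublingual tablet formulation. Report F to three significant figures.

F = 0.485

F = (AUC_ev / D_ev) / (AUC_iv / D_iv)
  = (197/250) / (406/250)
  = 0.788 / 1.624 = 0.4852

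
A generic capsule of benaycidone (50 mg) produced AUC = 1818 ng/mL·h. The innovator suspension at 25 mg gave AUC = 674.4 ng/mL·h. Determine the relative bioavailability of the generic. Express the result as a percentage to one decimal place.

F_rel = (AUC_test/D_test) / (AUC_ref/D_ref)
      = (1818/50) / (674.4/25)
      = 36.36 / 26.976 = 1.3479 = 134.79%

F_rel = 134.8%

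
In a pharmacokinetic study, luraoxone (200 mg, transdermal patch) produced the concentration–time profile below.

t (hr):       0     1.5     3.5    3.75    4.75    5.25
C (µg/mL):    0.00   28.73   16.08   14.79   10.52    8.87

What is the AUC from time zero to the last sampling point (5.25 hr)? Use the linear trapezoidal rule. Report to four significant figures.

AUC = 87.72 µg/mL·hr

Trapezoidal AUC_0→5.25:
  [0→1.5]: (0.00+28.73)/2 × 1.5 = 21.5475
  [1.5→3.5]: (28.73+16.08)/2 × 2 = 44.81
  [3.5→3.75]: (16.08+14.79)/2 × 0.25 = 3.85875
  [3.75→4.75]: (14.79+10.52)/2 × 1 = 12.655
  [4.75→5.25]: (10.52+8.87)/2 × 0.5 = 4.8475
  Sum = 87.71875 µg/mL·hr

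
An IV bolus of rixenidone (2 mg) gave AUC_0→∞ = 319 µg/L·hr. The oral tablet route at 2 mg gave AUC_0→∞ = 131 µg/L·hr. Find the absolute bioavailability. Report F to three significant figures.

F = 0.411

F = (AUC_ev / D_ev) / (AUC_iv / D_iv)
  = (131/2) / (319/2)
  = 65.5 / 159.5 = 0.4107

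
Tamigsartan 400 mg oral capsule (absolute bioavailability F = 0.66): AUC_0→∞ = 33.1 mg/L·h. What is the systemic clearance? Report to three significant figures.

CL = F × Dose / AUC_0→∞
   = 0.66 × 400 / 33.1 = 7.97583 L/h

CL = 7.98 L/h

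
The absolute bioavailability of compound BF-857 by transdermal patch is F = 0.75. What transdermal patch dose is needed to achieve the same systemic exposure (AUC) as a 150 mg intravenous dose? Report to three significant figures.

D_transdermal = 200 mg

For equal systemic exposure: F × D_ev = D_iv
D_ev = D_iv / F = 150 / 0.75 = 200 mg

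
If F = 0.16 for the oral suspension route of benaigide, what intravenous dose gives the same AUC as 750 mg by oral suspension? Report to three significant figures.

D_iv = 120 mg

Systemic exposure from an extravascular dose = F × D_ev, so the equivalent IV dose is F × D_ev.
D_iv = F × D_ev = 0.16 × 750 = 120 mg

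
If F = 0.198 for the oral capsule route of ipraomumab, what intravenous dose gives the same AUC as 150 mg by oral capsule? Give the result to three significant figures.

D_iv = 29.7 mg

Systemic exposure from an extravascular dose = F × D_ev, so the equivalent IV dose is F × D_ev.
D_iv = F × D_ev = 0.198 × 150 = 29.7 mg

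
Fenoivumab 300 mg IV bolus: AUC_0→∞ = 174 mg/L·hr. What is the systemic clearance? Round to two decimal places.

CL = 1.72 L/hr

CL = Dose_iv / AUC_0→∞
   = 300 / 174 = 1.72414 L/hr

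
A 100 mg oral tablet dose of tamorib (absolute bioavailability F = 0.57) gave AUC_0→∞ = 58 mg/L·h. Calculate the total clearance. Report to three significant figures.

CL = F × Dose / AUC_0→∞
   = 0.57 × 100 / 58 = 0.982759 L/h

CL = 0.983 L/h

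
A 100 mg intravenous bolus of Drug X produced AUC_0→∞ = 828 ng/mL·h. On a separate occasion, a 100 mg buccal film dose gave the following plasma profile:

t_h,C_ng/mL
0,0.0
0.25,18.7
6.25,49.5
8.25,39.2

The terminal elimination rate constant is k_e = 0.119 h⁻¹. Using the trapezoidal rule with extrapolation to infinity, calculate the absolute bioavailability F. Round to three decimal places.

Trapezoidal AUC_0→8.25 (buccal film):
  [0→0.25]: (0.0+18.7)/2 × 0.25 = 2.3375
  [0.25→6.25]: (18.7+49.5)/2 × 6 = 204.6
  [6.25→8.25]: (49.5+39.2)/2 × 2 = 88.7
  Sum = 295.6375 ng/mL·h
Tail: C_last/k_e = 39.2/0.119 = 329.412
AUC_0→∞ (buccal film) = 295.6375 + 329.412 = 625.0495 ng/mL·h
F = (AUC_ev/D_ev)/(AUC_iv/D_iv) = (625.0495/100)/(828/100) = 6.250495/8.28 = 0.7549

F = 0.755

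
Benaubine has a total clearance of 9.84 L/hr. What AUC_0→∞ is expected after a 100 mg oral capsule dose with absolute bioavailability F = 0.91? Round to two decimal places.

AUC = 9.25 mg/L·hr

AUC_0→∞ = F × Dose / CL
        = 0.91 × 100 / 9.84 = 9.24797 mg/L·hr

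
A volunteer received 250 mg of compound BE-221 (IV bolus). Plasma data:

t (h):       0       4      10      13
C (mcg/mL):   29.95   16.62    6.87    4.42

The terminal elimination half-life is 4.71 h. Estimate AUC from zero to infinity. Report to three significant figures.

AUC = 211 mcg/mL·h

Trapezoidal AUC_0→13:
  [0→4]: (29.95+16.62)/2 × 4 = 93.14
  [4→10]: (16.62+6.87)/2 × 6 = 70.47
  [10→13]: (6.87+4.42)/2 × 3 = 16.935
  Sum = 180.545 mcg/mL·h
k_e = ln2 / t½ = 0.693147 / 4.71 = 0.1472 h^-1
Extrapolated tail: C_last / k_e = 4.42 / 0.1472 = 30.027
AUC_0→∞ = 180.545 + 30.027 = 210.572 mcg/mL·h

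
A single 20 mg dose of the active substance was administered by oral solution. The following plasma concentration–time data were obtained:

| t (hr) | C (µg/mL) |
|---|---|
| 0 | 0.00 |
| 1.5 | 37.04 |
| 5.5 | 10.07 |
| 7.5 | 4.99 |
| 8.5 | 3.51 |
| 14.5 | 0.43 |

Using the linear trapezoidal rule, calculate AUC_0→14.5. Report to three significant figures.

AUC = 153 µg/mL·hr

Trapezoidal AUC_0→14.5:
  [0→1.5]: (0.00+37.04)/2 × 1.5 = 27.78
  [1.5→5.5]: (37.04+10.07)/2 × 4 = 94.22
  [5.5→7.5]: (10.07+4.99)/2 × 2 = 15.06
  [7.5→8.5]: (4.99+3.51)/2 × 1 = 4.25
  [8.5→14.5]: (3.51+0.43)/2 × 6 = 11.82
  Sum = 153.13 µg/mL·hr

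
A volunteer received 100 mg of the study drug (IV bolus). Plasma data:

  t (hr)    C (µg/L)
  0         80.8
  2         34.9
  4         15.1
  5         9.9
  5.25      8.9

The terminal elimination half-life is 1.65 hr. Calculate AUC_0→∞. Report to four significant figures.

AUC = 201.7 µg/L·hr

Trapezoidal AUC_0→5.25:
  [0→2]: (80.8+34.9)/2 × 2 = 115.7
  [2→4]: (34.9+15.1)/2 × 2 = 50.0
  [4→5]: (15.1+9.9)/2 × 1 = 12.5
  [5→5.25]: (9.9+8.9)/2 × 0.25 = 2.35
  Sum = 180.55 µg/L·hr
k_e = ln2 / t½ = 0.693147 / 1.65 = 0.4201 hr^-1
Extrapolated tail: C_last / k_e = 8.9 / 0.4201 = 21.185
AUC_0→∞ = 180.55 + 21.185 = 201.735 µg/L·hr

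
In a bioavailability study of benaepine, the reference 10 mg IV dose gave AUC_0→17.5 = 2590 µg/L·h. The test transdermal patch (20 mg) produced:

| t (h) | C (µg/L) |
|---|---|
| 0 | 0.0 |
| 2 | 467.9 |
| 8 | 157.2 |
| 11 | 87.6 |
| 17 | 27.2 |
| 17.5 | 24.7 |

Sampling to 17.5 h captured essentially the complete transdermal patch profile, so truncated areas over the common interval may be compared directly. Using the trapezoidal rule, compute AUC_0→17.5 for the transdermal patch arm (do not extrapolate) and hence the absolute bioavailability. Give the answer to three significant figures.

F = 0.592

Trapezoidal AUC_0→17.5 (transdermal patch):
  [0→2]: (0.0+467.9)/2 × 2 = 467.9
  [2→8]: (467.9+157.2)/2 × 6 = 1875.3
  [8→11]: (157.2+87.6)/2 × 3 = 367.2
  [11→17]: (87.6+27.2)/2 × 6 = 344.4
  [17→17.5]: (27.2+24.7)/2 × 0.5 = 12.975
  Sum = 3067.775 µg/L·h
F = (AUC_ev/D_ev)/(AUC_iv/D_iv) = (3067.775/20)/(2590/10) = 153.38875/259 = 0.5922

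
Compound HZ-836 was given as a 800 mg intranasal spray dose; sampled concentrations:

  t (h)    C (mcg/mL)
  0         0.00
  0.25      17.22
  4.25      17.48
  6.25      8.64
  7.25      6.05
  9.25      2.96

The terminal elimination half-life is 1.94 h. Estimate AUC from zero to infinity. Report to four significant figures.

Trapezoidal AUC_0→9.25:
  [0→0.25]: (0.00+17.22)/2 × 0.25 = 2.1525
  [0.25→4.25]: (17.22+17.48)/2 × 4 = 69.4
  [4.25→6.25]: (17.48+8.64)/2 × 2 = 26.12
  [6.25→7.25]: (8.64+6.05)/2 × 1 = 7.345
  [7.25→9.25]: (6.05+2.96)/2 × 2 = 9.01
  Sum = 114.0275 mcg/mL·h
k_e = ln2 / t½ = 0.693147 / 1.94 = 0.3573 h^-1
Extrapolated tail: C_last / k_e = 2.96 / 0.3573 = 8.284
AUC_0→∞ = 114.0275 + 8.284 = 122.3115 mcg/mL·h

AUC = 122.3 mcg/mL·h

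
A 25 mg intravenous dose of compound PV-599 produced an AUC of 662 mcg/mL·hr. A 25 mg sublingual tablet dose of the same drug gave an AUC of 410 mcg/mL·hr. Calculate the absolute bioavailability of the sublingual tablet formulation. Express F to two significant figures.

F = (AUC_ev / D_ev) / (AUC_iv / D_iv)
  = (410/25) / (662/25)
  = 16.4 / 26.48 = 0.6193

F = 0.62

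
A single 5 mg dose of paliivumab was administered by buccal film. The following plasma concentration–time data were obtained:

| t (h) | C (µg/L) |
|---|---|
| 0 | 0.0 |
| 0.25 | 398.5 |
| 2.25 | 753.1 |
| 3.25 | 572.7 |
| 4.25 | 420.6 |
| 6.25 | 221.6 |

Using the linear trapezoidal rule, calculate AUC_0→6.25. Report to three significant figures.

Trapezoidal AUC_0→6.25:
  [0→0.25]: (0.0+398.5)/2 × 0.25 = 49.8125
  [0.25→2.25]: (398.5+753.1)/2 × 2 = 1151.6
  [2.25→3.25]: (753.1+572.7)/2 × 1 = 662.9
  [3.25→4.25]: (572.7+420.6)/2 × 1 = 496.65
  [4.25→6.25]: (420.6+221.6)/2 × 2 = 642.2
  Sum = 3003.1625 µg/L·h

AUC = 3000 µg/L·h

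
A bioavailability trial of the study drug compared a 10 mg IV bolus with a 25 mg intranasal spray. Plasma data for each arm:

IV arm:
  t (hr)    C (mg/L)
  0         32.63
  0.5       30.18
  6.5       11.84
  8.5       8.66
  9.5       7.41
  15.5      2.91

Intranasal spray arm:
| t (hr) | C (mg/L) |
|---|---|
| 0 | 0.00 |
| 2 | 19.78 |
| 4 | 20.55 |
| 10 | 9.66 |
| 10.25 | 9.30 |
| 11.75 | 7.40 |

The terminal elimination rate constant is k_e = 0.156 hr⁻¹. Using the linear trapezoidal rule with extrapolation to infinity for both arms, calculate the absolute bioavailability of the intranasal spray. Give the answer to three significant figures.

F = 0.388

Trapezoidal AUC_0→15.5 (IV):
  [0→0.5]: (32.63+30.18)/2 × 0.5 = 15.7025
  [0.5→6.5]: (30.18+11.84)/2 × 6 = 126.06
  [6.5→8.5]: (11.84+8.66)/2 × 2 = 20.5
  [8.5→9.5]: (8.66+7.41)/2 × 1 = 8.035
  [9.5→15.5]: (7.41+2.91)/2 × 6 = 30.96
  Sum = 201.2575 mg/L·hr
IV tail: 2.91/0.156 = 18.654; AUC_iv,0→∞ = 201.2575 + 18.654 = 219.9115 mg/L·hr
Trapezoidal AUC_0→11.75 (intranasal spray):
  [0→2]: (0.00+19.78)/2 × 2 = 19.78
  [2→4]: (19.78+20.55)/2 × 2 = 40.33
  [4→10]: (20.55+9.66)/2 × 6 = 90.63
  [10→10.25]: (9.66+9.30)/2 × 0.25 = 2.37
  [10.25→11.75]: (9.30+7.40)/2 × 1.5 = 12.525
  Sum = 165.635 mg/L·hr
intranasal spray tail: 7.40/0.156 = 47.436; AUC_ev,0→∞ = 165.635 + 47.436 = 213.071 mg/L·hr
F = (AUC_ev/D_ev)/(AUC_iv/D_iv) = (213.071/25)/(219.9115/10) = 8.52284/21.99115 = 0.3876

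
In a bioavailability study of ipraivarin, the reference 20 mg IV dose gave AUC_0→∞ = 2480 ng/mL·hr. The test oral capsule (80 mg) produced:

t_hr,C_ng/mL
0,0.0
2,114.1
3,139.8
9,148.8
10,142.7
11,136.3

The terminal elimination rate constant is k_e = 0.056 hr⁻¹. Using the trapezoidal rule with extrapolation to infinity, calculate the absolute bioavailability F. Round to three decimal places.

Trapezoidal AUC_0→11 (oral capsule):
  [0→2]: (0.0+114.1)/2 × 2 = 114.1
  [2→3]: (114.1+139.8)/2 × 1 = 126.95
  [3→9]: (139.8+148.8)/2 × 6 = 865.8
  [9→10]: (148.8+142.7)/2 × 1 = 145.75
  [10→11]: (142.7+136.3)/2 × 1 = 139.5
  Sum = 1392.1 ng/mL·hr
Tail: C_last/k_e = 136.3/0.056 = 2433.929
AUC_0→∞ (oral capsule) = 1392.1 + 2433.929 = 3826.029 ng/mL·hr
F = (AUC_ev/D_ev)/(AUC_iv/D_iv) = (3826.029/80)/(2480/20) = 47.8254/124 = 0.3857

F = 0.386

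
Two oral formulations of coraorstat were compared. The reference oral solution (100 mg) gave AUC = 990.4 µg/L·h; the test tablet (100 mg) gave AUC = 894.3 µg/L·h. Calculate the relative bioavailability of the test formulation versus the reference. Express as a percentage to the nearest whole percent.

F_rel = 90%

F_rel = (AUC_test/D_test) / (AUC_ref/D_ref)
      = (894.3/100) / (990.4/100)
      = 8.943 / 9.904 = 0.9030 = 90.30%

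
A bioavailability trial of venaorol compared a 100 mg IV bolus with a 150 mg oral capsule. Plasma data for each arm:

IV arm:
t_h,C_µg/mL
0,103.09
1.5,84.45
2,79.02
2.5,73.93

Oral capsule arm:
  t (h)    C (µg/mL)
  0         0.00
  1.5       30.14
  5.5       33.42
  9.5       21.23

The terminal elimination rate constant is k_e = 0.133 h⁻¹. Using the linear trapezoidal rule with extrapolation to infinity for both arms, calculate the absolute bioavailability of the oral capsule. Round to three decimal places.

F = 0.360

Trapezoidal AUC_0→2.5 (IV):
  [0→1.5]: (103.09+84.45)/2 × 1.5 = 140.655
  [1.5→2]: (84.45+79.02)/2 × 0.5 = 40.8675
  [2→2.5]: (79.02+73.93)/2 × 0.5 = 38.2375
  Sum = 219.76 µg/mL·h
IV tail: 73.93/0.133 = 555.865; AUC_iv,0→∞ = 219.76 + 555.865 = 775.625 µg/mL·h
Trapezoidal AUC_0→9.5 (oral capsule):
  [0→1.5]: (0.00+30.14)/2 × 1.5 = 22.605
  [1.5→5.5]: (30.14+33.42)/2 × 4 = 127.12
  [5.5→9.5]: (33.42+21.23)/2 × 4 = 109.3
  Sum = 259.025 µg/mL·h
oral capsule tail: 21.23/0.133 = 159.624; AUC_ev,0→∞ = 259.025 + 159.624 = 418.649 µg/mL·h
F = (AUC_ev/D_ev)/(AUC_iv/D_iv) = (418.649/150)/(775.625/100) = 2.79099/7.75625 = 0.3598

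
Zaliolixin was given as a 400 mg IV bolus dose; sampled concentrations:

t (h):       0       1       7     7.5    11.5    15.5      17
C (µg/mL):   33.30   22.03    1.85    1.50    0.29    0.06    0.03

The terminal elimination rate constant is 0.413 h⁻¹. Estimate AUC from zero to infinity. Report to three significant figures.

AUC = 105 µg/mL·h

Trapezoidal AUC_0→17:
  [0→1]: (33.30+22.03)/2 × 1 = 27.665
  [1→7]: (22.03+1.85)/2 × 6 = 71.64
  [7→7.5]: (1.85+1.50)/2 × 0.5 = 0.8375
  [7.5→11.5]: (1.50+0.29)/2 × 4 = 3.58
  [11.5→15.5]: (0.29+0.06)/2 × 4 = 0.7
  [15.5→17]: (0.06+0.03)/2 × 1.5 = 0.0675
  Sum = 104.49 µg/mL·h
Extrapolated tail: C_last / k_e = 0.03 / 0.413 = 0.073
AUC_0→∞ = 104.49 + 0.073 = 104.563 µg/mL·h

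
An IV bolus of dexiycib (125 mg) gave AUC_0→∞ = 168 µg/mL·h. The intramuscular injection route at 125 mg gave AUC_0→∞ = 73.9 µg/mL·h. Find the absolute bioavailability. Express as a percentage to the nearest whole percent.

F = 44%

F = (AUC_ev / D_ev) / (AUC_iv / D_iv)
  = (73.9/125) / (168/125)
  = 0.5912 / 1.344 = 0.4399
  = 43.99%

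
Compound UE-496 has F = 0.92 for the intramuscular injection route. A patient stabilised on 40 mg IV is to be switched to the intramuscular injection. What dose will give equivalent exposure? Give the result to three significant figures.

For equal systemic exposure: F × D_ev = D_iv
D_ev = D_iv / F = 40 / 0.92 = 43.4783 mg

D_intramuscular = 43.5 mg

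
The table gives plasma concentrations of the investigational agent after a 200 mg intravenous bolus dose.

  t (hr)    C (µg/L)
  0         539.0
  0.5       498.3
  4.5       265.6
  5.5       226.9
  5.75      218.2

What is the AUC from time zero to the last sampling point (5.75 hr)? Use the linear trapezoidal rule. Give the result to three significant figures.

AUC = 2090 µg/L·hr

Trapezoidal AUC_0→5.75:
  [0→0.5]: (539.0+498.3)/2 × 0.5 = 259.325
  [0.5→4.5]: (498.3+265.6)/2 × 4 = 1527.8
  [4.5→5.5]: (265.6+226.9)/2 × 1 = 246.25
  [5.5→5.75]: (226.9+218.2)/2 × 0.25 = 55.6375
  Sum = 2089.0125 µg/L·hr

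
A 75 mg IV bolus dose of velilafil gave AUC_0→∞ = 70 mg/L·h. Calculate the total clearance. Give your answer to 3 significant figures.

CL = Dose_iv / AUC_0→∞
   = 75 / 70 = 1.07143 L/h

CL = 1.07 L/h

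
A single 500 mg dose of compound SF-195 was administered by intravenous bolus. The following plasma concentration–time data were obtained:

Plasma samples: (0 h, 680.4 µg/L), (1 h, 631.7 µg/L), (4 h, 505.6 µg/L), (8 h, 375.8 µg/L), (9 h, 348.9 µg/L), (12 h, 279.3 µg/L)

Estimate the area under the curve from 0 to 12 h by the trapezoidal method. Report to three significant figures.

Trapezoidal AUC_0→12:
  [0→1]: (680.4+631.7)/2 × 1 = 656.05
  [1→4]: (631.7+505.6)/2 × 3 = 1705.95
  [4→8]: (505.6+375.8)/2 × 4 = 1762.8
  [8→9]: (375.8+348.9)/2 × 1 = 362.35
  [9→12]: (348.9+279.3)/2 × 3 = 942.3
  Sum = 5429.45 µg/L·h

AUC = 5430 µg/L·h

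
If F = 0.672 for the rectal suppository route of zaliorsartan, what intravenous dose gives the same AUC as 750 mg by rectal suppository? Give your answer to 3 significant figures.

Systemic exposure from an extravascular dose = F × D_ev, so the equivalent IV dose is F × D_ev.
D_iv = F × D_ev = 0.672 × 750 = 504 mg

D_iv = 504 mg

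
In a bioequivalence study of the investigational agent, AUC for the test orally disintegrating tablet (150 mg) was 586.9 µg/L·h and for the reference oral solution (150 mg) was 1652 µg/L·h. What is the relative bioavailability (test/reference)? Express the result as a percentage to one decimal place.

F_rel = (AUC_test/D_test) / (AUC_ref/D_ref)
      = (586.9/150) / (1652/150)
      = 3.91267 / 11.0133 = 0.3553 = 35.53%

F_rel = 35.5%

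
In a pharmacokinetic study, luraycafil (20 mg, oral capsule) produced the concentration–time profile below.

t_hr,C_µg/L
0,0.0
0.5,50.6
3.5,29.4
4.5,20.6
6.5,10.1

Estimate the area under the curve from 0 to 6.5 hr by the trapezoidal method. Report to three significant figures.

Trapezoidal AUC_0→6.5:
  [0→0.5]: (0.0+50.6)/2 × 0.5 = 12.65
  [0.5→3.5]: (50.6+29.4)/2 × 3 = 120.0
  [3.5→4.5]: (29.4+20.6)/2 × 1 = 25.0
  [4.5→6.5]: (20.6+10.1)/2 × 2 = 30.7
  Sum = 188.35 µg/L·hr

AUC = 188 µg/L·hr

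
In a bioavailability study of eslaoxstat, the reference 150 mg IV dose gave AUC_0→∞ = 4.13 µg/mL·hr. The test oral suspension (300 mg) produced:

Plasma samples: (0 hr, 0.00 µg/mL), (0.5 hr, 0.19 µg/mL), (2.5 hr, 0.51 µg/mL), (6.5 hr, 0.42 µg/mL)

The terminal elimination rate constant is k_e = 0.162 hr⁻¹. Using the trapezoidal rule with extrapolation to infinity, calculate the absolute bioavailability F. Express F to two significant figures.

Trapezoidal AUC_0→6.5 (oral suspension):
  [0→0.5]: (0.00+0.19)/2 × 0.5 = 0.0475
  [0.5→2.5]: (0.19+0.51)/2 × 2 = 0.7
  [2.5→6.5]: (0.51+0.42)/2 × 4 = 1.86
  Sum = 2.6075 µg/mL·hr
Tail: C_last/k_e = 0.42/0.162 = 2.593
AUC_0→∞ (oral suspension) = 2.6075 + 2.593 = 5.2005 µg/mL·hr
F = (AUC_ev/D_ev)/(AUC_iv/D_iv) = (5.2005/300)/(4.13/150) = 0.017335/0.0275333 = 0.6296

F = 0.63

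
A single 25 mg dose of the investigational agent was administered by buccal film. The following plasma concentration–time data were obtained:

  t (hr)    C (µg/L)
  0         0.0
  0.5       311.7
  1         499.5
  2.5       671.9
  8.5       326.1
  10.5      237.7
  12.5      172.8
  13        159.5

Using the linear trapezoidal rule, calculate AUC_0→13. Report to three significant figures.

Trapezoidal AUC_0→13:
  [0→0.5]: (0.0+311.7)/2 × 0.5 = 77.925
  [0.5→1]: (311.7+499.5)/2 × 0.5 = 202.8
  [1→2.5]: (499.5+671.9)/2 × 1.5 = 878.55
  [2.5→8.5]: (671.9+326.1)/2 × 6 = 2994.0
  [8.5→10.5]: (326.1+237.7)/2 × 2 = 563.8
  [10.5→12.5]: (237.7+172.8)/2 × 2 = 410.5
  [12.5→13]: (172.8+159.5)/2 × 0.5 = 83.075
  Sum = 5210.65 µg/L·hr

AUC = 5210 µg/L·hr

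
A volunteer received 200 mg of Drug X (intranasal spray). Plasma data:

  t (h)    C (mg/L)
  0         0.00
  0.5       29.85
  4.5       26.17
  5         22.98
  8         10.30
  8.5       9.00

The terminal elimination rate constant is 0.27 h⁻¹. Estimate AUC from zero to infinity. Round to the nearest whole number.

Trapezoidal AUC_0→8.5:
  [0→0.5]: (0.00+29.85)/2 × 0.5 = 7.4625
  [0.5→4.5]: (29.85+26.17)/2 × 4 = 112.04
  [4.5→5]: (26.17+22.98)/2 × 0.5 = 12.2875
  [5→8]: (22.98+10.30)/2 × 3 = 49.92
  [8→8.5]: (10.30+9.00)/2 × 0.5 = 4.825
  Sum = 186.535 mg/L·h
Extrapolated tail: C_last / k_e = 9.00 / 0.27 = 33.333
AUC_0→∞ = 186.535 + 33.333 = 219.868 mg/L·h

AUC = 220 mg/L·h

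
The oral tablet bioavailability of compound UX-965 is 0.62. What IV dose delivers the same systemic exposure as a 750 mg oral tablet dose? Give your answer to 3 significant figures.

D_iv = 465 mg

Systemic exposure from an extravascular dose = F × D_ev, so the equivalent IV dose is F × D_ev.
D_iv = F × D_ev = 0.62 × 750 = 465 mg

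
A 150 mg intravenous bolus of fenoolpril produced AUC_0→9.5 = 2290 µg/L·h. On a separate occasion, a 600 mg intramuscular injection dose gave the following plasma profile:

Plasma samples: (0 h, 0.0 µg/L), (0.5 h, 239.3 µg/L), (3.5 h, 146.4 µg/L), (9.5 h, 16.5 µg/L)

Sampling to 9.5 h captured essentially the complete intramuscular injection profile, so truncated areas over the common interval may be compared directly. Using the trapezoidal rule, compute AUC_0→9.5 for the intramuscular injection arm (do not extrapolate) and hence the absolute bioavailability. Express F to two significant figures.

Trapezoidal AUC_0→9.5 (intramuscular injection):
  [0→0.5]: (0.0+239.3)/2 × 0.5 = 59.825
  [0.5→3.5]: (239.3+146.4)/2 × 3 = 578.55
  [3.5→9.5]: (146.4+16.5)/2 × 6 = 488.7
  Sum = 1127.075 µg/L·h
F = (AUC_ev/D_ev)/(AUC_iv/D_iv) = (1127.075/600)/(2290/150) = 1.87846/15.2667 = 0.1230

F = 0.12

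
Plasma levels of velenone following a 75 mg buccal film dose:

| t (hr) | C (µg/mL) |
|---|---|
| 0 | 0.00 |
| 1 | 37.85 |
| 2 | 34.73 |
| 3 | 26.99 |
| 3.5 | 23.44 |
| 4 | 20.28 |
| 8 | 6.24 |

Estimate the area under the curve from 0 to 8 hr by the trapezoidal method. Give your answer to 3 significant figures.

AUC = 163 µg/mL·hr

Trapezoidal AUC_0→8:
  [0→1]: (0.00+37.85)/2 × 1 = 18.925
  [1→2]: (37.85+34.73)/2 × 1 = 36.29
  [2→3]: (34.73+26.99)/2 × 1 = 30.86
  [3→3.5]: (26.99+23.44)/2 × 0.5 = 12.6075
  [3.5→4]: (23.44+20.28)/2 × 0.5 = 10.93
  [4→8]: (20.28+6.24)/2 × 4 = 53.04
  Sum = 162.6525 µg/mL·hr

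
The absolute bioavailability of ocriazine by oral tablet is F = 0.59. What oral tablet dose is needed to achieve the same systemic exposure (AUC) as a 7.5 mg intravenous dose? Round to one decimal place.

D_oral = 12.7 mg

For equal systemic exposure: F × D_ev = D_iv
D_ev = D_iv / F = 7.5 / 0.59 = 12.7119 mg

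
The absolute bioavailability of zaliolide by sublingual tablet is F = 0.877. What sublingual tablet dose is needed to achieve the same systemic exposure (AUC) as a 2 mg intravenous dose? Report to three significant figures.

For equal systemic exposure: F × D_ev = D_iv
D_ev = D_iv / F = 2 / 0.877 = 2.2805 mg

D_sublingual = 2.28 mg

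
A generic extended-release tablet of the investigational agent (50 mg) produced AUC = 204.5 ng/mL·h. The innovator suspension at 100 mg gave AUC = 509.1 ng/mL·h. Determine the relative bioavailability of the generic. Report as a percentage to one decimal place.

F_rel = 80.3%

F_rel = (AUC_test/D_test) / (AUC_ref/D_ref)
      = (204.5/50) / (509.1/100)
      = 4.09 / 5.091 = 0.8034 = 80.34%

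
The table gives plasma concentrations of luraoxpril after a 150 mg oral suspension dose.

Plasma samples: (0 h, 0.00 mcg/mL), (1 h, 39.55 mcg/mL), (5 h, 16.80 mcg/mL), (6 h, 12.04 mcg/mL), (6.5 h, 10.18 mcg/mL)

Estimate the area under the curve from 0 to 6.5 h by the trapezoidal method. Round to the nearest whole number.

Trapezoidal AUC_0→6.5:
  [0→1]: (0.00+39.55)/2 × 1 = 19.775
  [1→5]: (39.55+16.80)/2 × 4 = 112.7
  [5→6]: (16.80+12.04)/2 × 1 = 14.42
  [6→6.5]: (12.04+10.18)/2 × 0.5 = 5.555
  Sum = 152.45 mcg/mL·h

AUC = 152 mcg/mL·h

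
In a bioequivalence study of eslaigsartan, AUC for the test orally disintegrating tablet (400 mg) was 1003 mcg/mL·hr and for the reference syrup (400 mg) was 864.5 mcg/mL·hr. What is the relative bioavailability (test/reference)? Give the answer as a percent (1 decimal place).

F_rel = (AUC_test/D_test) / (AUC_ref/D_ref)
      = (1003/400) / (864.5/400)
      = 2.5075 / 2.16125 = 1.1602 = 116.02%

F_rel = 116.0%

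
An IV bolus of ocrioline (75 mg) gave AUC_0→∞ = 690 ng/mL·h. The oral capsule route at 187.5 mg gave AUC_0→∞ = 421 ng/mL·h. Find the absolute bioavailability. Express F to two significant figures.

F = (AUC_ev / D_ev) / (AUC_iv / D_iv)
  = (421/187.5) / (690/75)
  = 2.24533 / 9.2 = 0.2441

F = 0.24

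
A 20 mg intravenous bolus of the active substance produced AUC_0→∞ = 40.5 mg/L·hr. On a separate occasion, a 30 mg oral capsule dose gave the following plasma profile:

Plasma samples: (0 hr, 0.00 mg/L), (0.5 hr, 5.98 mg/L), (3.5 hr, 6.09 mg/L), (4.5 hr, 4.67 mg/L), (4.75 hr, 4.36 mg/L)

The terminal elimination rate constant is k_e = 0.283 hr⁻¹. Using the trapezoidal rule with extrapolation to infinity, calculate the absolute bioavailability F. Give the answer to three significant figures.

Trapezoidal AUC_0→4.75 (oral capsule):
  [0→0.5]: (0.00+5.98)/2 × 0.5 = 1.495
  [0.5→3.5]: (5.98+6.09)/2 × 3 = 18.105
  [3.5→4.5]: (6.09+4.67)/2 × 1 = 5.38
  [4.5→4.75]: (4.67+4.36)/2 × 0.25 = 1.12875
  Sum = 26.10875 mg/L·hr
Tail: C_last/k_e = 4.36/0.283 = 15.406
AUC_0→∞ (oral capsule) = 26.10875 + 15.406 = 41.51475 mg/L·hr
F = (AUC_ev/D_ev)/(AUC_iv/D_iv) = (41.51475/30)/(40.5/20) = 1.383825/2.025 = 0.6834

F = 0.683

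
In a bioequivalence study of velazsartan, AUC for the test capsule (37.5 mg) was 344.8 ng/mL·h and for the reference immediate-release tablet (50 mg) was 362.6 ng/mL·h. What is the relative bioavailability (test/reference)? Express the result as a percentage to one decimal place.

F_rel = 126.8%

F_rel = (AUC_test/D_test) / (AUC_ref/D_ref)
      = (344.8/37.5) / (362.6/50)
      = 9.19467 / 7.252 = 1.2679 = 126.79%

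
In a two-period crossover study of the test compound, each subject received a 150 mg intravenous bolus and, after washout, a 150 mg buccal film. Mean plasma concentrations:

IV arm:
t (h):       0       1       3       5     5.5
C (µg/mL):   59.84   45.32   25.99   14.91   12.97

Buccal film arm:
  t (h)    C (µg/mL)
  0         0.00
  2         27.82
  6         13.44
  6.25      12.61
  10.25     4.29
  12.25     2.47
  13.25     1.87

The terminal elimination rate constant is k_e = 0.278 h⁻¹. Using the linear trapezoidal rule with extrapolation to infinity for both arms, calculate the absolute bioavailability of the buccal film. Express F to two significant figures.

F = 0.75

Trapezoidal AUC_0→5.5 (IV):
  [0→1]: (59.84+45.32)/2 × 1 = 52.58
  [1→3]: (45.32+25.99)/2 × 2 = 71.31
  [3→5]: (25.99+14.91)/2 × 2 = 40.9
  [5→5.5]: (14.91+12.97)/2 × 0.5 = 6.97
  Sum = 171.76 µg/mL·h
IV tail: 12.97/0.278 = 46.655; AUC_iv,0→∞ = 171.76 + 46.655 = 218.415 µg/mL·h
Trapezoidal AUC_0→13.25 (buccal film):
  [0→2]: (0.00+27.82)/2 × 2 = 27.82
  [2→6]: (27.82+13.44)/2 × 4 = 82.52
  [6→6.25]: (13.44+12.61)/2 × 0.25 = 3.25625
  [6.25→10.25]: (12.61+4.29)/2 × 4 = 33.8
  [10.25→12.25]: (4.29+2.47)/2 × 2 = 6.76
  [12.25→13.25]: (2.47+1.87)/2 × 1 = 2.17
  Sum = 156.32625 µg/mL·h
buccal film tail: 1.87/0.278 = 6.727; AUC_ev,0→∞ = 156.32625 + 6.727 = 163.05325 µg/mL·h
F = (AUC_ev/D_ev)/(AUC_iv/D_iv) = (163.05325/150)/(218.415/150) = 1.08702/1.4561 = 0.7465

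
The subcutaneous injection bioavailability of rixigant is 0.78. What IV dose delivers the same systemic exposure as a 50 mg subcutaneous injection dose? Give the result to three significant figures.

D_iv = 39.0 mg

Systemic exposure from an extravascular dose = F × D_ev, so the equivalent IV dose is F × D_ev.
D_iv = F × D_ev = 0.78 × 50 = 39 mg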